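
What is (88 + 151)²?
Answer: 57121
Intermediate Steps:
(88 + 151)² = 239² = 57121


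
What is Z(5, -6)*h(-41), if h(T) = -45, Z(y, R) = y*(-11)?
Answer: 2475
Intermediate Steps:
Z(y, R) = -11*y
Z(5, -6)*h(-41) = -11*5*(-45) = -55*(-45) = 2475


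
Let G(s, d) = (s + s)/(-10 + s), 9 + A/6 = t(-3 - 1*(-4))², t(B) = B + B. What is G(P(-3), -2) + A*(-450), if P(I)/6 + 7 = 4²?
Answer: 148527/11 ≈ 13502.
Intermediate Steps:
P(I) = 54 (P(I) = -42 + 6*4² = -42 + 6*16 = -42 + 96 = 54)
t(B) = 2*B
A = -30 (A = -54 + 6*(2*(-3 - 1*(-4)))² = -54 + 6*(2*(-3 + 4))² = -54 + 6*(2*1)² = -54 + 6*2² = -54 + 6*4 = -54 + 24 = -30)
G(s, d) = 2*s/(-10 + s) (G(s, d) = (2*s)/(-10 + s) = 2*s/(-10 + s))
G(P(-3), -2) + A*(-450) = 2*54/(-10 + 54) - 30*(-450) = 2*54/44 + 13500 = 2*54*(1/44) + 13500 = 27/11 + 13500 = 148527/11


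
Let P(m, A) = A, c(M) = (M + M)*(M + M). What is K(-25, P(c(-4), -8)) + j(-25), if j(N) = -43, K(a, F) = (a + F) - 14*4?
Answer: -132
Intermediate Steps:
c(M) = 4*M² (c(M) = (2*M)*(2*M) = 4*M²)
K(a, F) = -56 + F + a (K(a, F) = (F + a) - 56 = -56 + F + a)
K(-25, P(c(-4), -8)) + j(-25) = (-56 - 8 - 25) - 43 = -89 - 43 = -132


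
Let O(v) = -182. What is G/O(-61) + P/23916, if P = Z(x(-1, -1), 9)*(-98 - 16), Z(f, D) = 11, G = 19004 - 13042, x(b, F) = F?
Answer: -11901285/362726 ≈ -32.811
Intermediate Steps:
G = 5962
P = -1254 (P = 11*(-98 - 16) = 11*(-114) = -1254)
G/O(-61) + P/23916 = 5962/(-182) - 1254/23916 = 5962*(-1/182) - 1254*1/23916 = -2981/91 - 209/3986 = -11901285/362726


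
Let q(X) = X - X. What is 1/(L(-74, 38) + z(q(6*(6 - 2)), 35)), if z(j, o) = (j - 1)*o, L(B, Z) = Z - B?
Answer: 1/77 ≈ 0.012987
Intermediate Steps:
q(X) = 0
z(j, o) = o*(-1 + j) (z(j, o) = (-1 + j)*o = o*(-1 + j))
1/(L(-74, 38) + z(q(6*(6 - 2)), 35)) = 1/((38 - 1*(-74)) + 35*(-1 + 0)) = 1/((38 + 74) + 35*(-1)) = 1/(112 - 35) = 1/77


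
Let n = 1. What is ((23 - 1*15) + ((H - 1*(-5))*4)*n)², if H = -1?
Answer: 576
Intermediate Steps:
((23 - 1*15) + ((H - 1*(-5))*4)*n)² = ((23 - 1*15) + ((-1 - 1*(-5))*4)*1)² = ((23 - 15) + ((-1 + 5)*4)*1)² = (8 + (4*4)*1)² = (8 + 16*1)² = (8 + 16)² = 24² = 576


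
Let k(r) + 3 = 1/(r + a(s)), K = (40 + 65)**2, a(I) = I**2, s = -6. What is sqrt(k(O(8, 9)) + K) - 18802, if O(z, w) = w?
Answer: -18802 + sqrt(2479955)/15 ≈ -18697.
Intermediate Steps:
K = 11025 (K = 105**2 = 11025)
k(r) = -3 + 1/(36 + r) (k(r) = -3 + 1/(r + (-6)**2) = -3 + 1/(r + 36) = -3 + 1/(36 + r))
sqrt(k(O(8, 9)) + K) - 18802 = sqrt((-107 - 3*9)/(36 + 9) + 11025) - 18802 = sqrt((-107 - 27)/45 + 11025) - 18802 = sqrt((1/45)*(-134) + 11025) - 18802 = sqrt(-134/45 + 11025) - 18802 = sqrt(495991/45) - 18802 = sqrt(2479955)/15 - 18802 = -18802 + sqrt(2479955)/15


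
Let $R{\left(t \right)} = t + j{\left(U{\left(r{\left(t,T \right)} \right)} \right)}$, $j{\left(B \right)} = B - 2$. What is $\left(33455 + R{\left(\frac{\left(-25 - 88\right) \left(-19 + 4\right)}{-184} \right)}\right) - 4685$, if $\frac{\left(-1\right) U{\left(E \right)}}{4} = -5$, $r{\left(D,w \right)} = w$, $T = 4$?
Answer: $\frac{5295297}{184} \approx 28779.0$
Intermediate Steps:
$U{\left(E \right)} = 20$ ($U{\left(E \right)} = \left(-4\right) \left(-5\right) = 20$)
$j{\left(B \right)} = -2 + B$
$R{\left(t \right)} = 18 + t$ ($R{\left(t \right)} = t + \left(-2 + 20\right) = t + 18 = 18 + t$)
$\left(33455 + R{\left(\frac{\left(-25 - 88\right) \left(-19 + 4\right)}{-184} \right)}\right) - 4685 = \left(33455 + \left(18 + \frac{\left(-25 - 88\right) \left(-19 + 4\right)}{-184}\right)\right) - 4685 = \left(33455 + \left(18 + \left(-113\right) \left(-15\right) \left(- \frac{1}{184}\right)\right)\right) - 4685 = \left(33455 + \left(18 + 1695 \left(- \frac{1}{184}\right)\right)\right) - 4685 = \left(33455 + \left(18 - \frac{1695}{184}\right)\right) - 4685 = \left(33455 + \frac{1617}{184}\right) - 4685 = \frac{6157337}{184} - 4685 = \frac{5295297}{184}$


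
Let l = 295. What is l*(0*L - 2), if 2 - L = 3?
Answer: -590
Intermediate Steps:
L = -1 (L = 2 - 1*3 = 2 - 3 = -1)
l*(0*L - 2) = 295*(0*(-1) - 2) = 295*(0 - 2) = 295*(-2) = -590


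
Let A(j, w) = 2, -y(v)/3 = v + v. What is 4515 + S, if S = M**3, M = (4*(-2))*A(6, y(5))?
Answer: 419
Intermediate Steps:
y(v) = -6*v (y(v) = -3*(v + v) = -6*v)
M = -16 (M = (4*(-2))*2 = -8*2 = -16)
S = -4096 (S = (-16)**3 = -4096)
4515 + S = 4515 - 4096 = 419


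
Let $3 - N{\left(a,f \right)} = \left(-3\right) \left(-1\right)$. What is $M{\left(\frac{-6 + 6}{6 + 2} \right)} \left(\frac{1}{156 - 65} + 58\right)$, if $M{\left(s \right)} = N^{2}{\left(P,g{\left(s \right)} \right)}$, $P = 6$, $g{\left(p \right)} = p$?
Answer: $0$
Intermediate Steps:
$N{\left(a,f \right)} = 0$ ($N{\left(a,f \right)} = 3 - \left(-3\right) \left(-1\right) = 3 - 3 = 0$)
$M{\left(s \right)} = 0$ ($M{\left(s \right)} = 0^{2} = 0$)
$M{\left(\frac{-6 + 6}{6 + 2} \right)} \left(\frac{1}{156 - 65} + 58\right) = 0 \left(\frac{1}{156 - 65} + 58\right) = 0 \left(\frac{1}{91} + 58\right) = 0 \cdot \frac{5279}{91} = 0$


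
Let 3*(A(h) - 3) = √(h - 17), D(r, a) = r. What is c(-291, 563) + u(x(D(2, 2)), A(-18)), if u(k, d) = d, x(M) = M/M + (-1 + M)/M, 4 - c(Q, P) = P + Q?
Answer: -265 + I*√35/3 ≈ -265.0 + 1.972*I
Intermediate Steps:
c(Q, P) = 4 - P - Q (c(Q, P) = 4 - (P + Q) = 4 + (-P - Q) = 4 - P - Q)
x(M) = 1 + (-1 + M)/M
A(h) = 3 + √(-17 + h)/3 (A(h) = 3 + √(h - 17)/3 = 3 + √(-17 + h)/3)
c(-291, 563) + u(x(D(2, 2)), A(-18)) = (4 - 1*563 - 1*(-291)) + (3 + √(-17 - 18)/3) = (4 - 563 + 291) + (3 + √(-35)/3) = -268 + (3 + (I*√35)/3) = -268 + (3 + I*√35/3) = -265 + I*√35/3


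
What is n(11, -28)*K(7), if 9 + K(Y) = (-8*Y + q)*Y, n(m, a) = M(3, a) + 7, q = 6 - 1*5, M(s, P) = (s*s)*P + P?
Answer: 107562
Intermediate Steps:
M(s, P) = P + P*s**2 (M(s, P) = s**2*P + P = P*s**2 + P = P + P*s**2)
q = 1 (q = 6 - 5 = 1)
n(m, a) = 7 + 10*a (n(m, a) = a*(1 + 3**2) + 7 = a*(1 + 9) + 7 = a*10 + 7 = 10*a + 7 = 7 + 10*a)
K(Y) = -9 + Y*(1 - 8*Y) (K(Y) = -9 + (-8*Y + 1)*Y = -9 + (1 - 8*Y)*Y = -9 + Y*(1 - 8*Y))
n(11, -28)*K(7) = (7 + 10*(-28))*(-9 + 7 - 8*7**2) = (7 - 280)*(-9 + 7 - 8*49) = -273*(-9 + 7 - 392) = -273*(-394) = 107562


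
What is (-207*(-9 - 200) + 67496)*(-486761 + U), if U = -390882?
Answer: -97206861037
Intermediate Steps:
(-207*(-9 - 200) + 67496)*(-486761 + U) = (-207*(-9 - 200) + 67496)*(-486761 - 390882) = (-207*(-209) + 67496)*(-877643) = (43263 + 67496)*(-877643) = 110759*(-877643) = -97206861037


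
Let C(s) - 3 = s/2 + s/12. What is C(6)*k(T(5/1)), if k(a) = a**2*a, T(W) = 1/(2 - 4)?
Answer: -13/16 ≈ -0.81250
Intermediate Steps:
C(s) = 3 + 7*s/12 (C(s) = 3 + (s/2 + s/12) = 3 + 7*s/12)
T(W) = -1/2 (T(W) = 1/(-2) = -1/2)
k(a) = a**3
C(6)*k(T(5/1)) = (3 + (7/12)*6)*(-1/2)**3 = (3 + 7/2)*(-1/8) = (13/2)*(-1/8) = -13/16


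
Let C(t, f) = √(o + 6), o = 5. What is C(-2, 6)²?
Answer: 11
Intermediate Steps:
C(t, f) = √11 (C(t, f) = √(5 + 6) = √11)
C(-2, 6)² = (√11)² = 11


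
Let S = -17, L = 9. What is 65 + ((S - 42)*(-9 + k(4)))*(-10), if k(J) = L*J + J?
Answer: 18355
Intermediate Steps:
k(J) = 10*J (k(J) = 9*J + J = 10*J)
65 + ((S - 42)*(-9 + k(4)))*(-10) = 65 + ((-17 - 42)*(-9 + 10*4))*(-10) = 65 - 59*(-9 + 40)*(-10) = 65 - 59*31*(-10) = 65 - 1829*(-10) = 65 + 18290 = 18355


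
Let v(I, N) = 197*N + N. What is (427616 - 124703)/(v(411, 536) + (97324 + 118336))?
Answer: 302913/321788 ≈ 0.94134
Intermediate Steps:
v(I, N) = 198*N
(427616 - 124703)/(v(411, 536) + (97324 + 118336)) = (427616 - 124703)/(198*536 + (97324 + 118336)) = 302913/(106128 + 215660) = 302913/321788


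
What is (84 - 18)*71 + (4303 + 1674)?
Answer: 10663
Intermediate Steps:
(84 - 18)*71 + (4303 + 1674) = 66*71 + 5977 = 4686 + 5977 = 10663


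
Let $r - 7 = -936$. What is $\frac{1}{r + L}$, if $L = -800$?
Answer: $- \frac{1}{1729} \approx -0.00057837$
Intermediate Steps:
$r = -929$ ($r = 7 - 936 = -929$)
$\frac{1}{r + L} = \frac{1}{-929 - 800} = \frac{1}{-1729} = - \frac{1}{1729}$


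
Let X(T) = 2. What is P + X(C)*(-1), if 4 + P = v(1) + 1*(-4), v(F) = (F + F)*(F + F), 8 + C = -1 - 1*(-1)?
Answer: -6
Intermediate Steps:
C = -8 (C = -8 + (-1 - 1*(-1)) = -8 + (-1 + 1) = -8 + 0 = -8)
v(F) = 4*F² (v(F) = (2*F)*(2*F) = 4*F²)
P = -4 (P = -4 + (4*1² + 1*(-4)) = -4 + (4*1 - 4) = -4 + (4 - 4) = -4 + 0 = -4)
P + X(C)*(-1) = -4 + 2*(-1) = -4 - 2 = -6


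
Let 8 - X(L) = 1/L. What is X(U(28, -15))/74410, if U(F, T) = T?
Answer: 121/1116150 ≈ 0.00010841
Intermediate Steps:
X(L) = 8 - 1/L
X(U(28, -15))/74410 = (8 - 1/(-15))/74410 = (8 - 1*(-1/15))*(1/74410) = (8 + 1/15)*(1/74410) = (121/15)*(1/74410) = 121/1116150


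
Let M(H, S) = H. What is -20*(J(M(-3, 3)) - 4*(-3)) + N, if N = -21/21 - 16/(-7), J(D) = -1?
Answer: -1531/7 ≈ -218.71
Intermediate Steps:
N = 9/7 (N = -21*1/21 - 16*(-1/7) = -1 + 16/7 = 9/7 ≈ 1.2857)
-20*(J(M(-3, 3)) - 4*(-3)) + N = -20*(-1 - 4*(-3)) + 9/7 = -20*(-1 + 12) + 9/7 = -20*11 + 9/7 = -220 + 9/7 = -1531/7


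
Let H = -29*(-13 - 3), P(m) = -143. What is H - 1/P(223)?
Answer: 66353/143 ≈ 464.01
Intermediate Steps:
H = 464 (H = -29*(-16) = 464)
H - 1/P(223) = 464 - 1/(-143) = 464 - 1*(-1/143) = 464 + 1/143 = 66353/143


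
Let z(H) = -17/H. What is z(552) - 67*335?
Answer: -12389657/552 ≈ -22445.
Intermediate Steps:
z(552) - 67*335 = -17/552 - 67*335 = -17*1/552 - 22445 = -17/552 - 22445 = -12389657/552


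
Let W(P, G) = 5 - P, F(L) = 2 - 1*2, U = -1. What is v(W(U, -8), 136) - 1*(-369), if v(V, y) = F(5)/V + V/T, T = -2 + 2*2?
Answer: 372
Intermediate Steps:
F(L) = 0 (F(L) = 2 - 2 = 0)
T = 2 (T = -2 + 4 = 2)
v(V, y) = V/2 (v(V, y) = 0/V + V/2 = 0 + V*(½) = 0 + V/2 = V/2)
v(W(U, -8), 136) - 1*(-369) = (5 - 1*(-1))/2 - 1*(-369) = (5 + 1)/2 + 369 = (½)*6 + 369 = 3 + 369 = 372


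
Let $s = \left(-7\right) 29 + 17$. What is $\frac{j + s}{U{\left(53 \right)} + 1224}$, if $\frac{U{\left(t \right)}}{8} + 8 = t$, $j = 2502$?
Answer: $\frac{193}{132} \approx 1.4621$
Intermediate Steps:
$U{\left(t \right)} = -64 + 8 t$
$s = -186$ ($s = -203 + 17 = -186$)
$\frac{j + s}{U{\left(53 \right)} + 1224} = \frac{2502 - 186}{\left(-64 + 8 \cdot 53\right) + 1224} = \frac{2316}{\left(-64 + 424\right) + 1224} = \frac{2316}{360 + 1224} = \frac{2316}{1584} = 2316 \cdot \frac{1}{1584} = \frac{193}{132}$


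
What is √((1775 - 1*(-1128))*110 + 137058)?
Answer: 2*√114097 ≈ 675.56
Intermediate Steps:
√((1775 - 1*(-1128))*110 + 137058) = √((1775 + 1128)*110 + 137058) = √(2903*110 + 137058) = √(319330 + 137058) = √456388 = 2*√114097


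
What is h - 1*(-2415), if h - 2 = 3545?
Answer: 5962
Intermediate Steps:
h = 3547 (h = 2 + 3545 = 3547)
h - 1*(-2415) = 3547 - 1*(-2415) = 3547 + 2415 = 5962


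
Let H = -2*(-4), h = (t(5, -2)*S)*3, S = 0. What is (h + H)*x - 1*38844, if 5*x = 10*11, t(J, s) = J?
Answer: -38668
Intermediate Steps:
h = 0 (h = (5*0)*3 = 0*3 = 0)
H = 8
x = 22 (x = (10*11)/5 = (⅕)*110 = 22)
(h + H)*x - 1*38844 = (0 + 8)*22 - 1*38844 = 8*22 - 38844 = 176 - 38844 = -38668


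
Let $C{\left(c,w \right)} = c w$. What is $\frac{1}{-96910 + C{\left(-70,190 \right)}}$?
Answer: $- \frac{1}{110210} \approx -9.0736 \cdot 10^{-6}$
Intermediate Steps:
$\frac{1}{-96910 + C{\left(-70,190 \right)}} = \frac{1}{-96910 - 13300} = \frac{1}{-110210} = - \frac{1}{110210}$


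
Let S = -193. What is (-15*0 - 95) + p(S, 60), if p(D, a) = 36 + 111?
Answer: 52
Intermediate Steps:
p(D, a) = 147
(-15*0 - 95) + p(S, 60) = (-15*0 - 95) + 147 = (0 - 95) + 147 = -95 + 147 = 52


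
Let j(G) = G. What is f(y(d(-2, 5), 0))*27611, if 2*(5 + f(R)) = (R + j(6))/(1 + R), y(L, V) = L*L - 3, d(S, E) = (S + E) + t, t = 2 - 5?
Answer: -635053/4 ≈ -1.5876e+5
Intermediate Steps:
t = -3
d(S, E) = -3 + E + S (d(S, E) = (S + E) - 3 = (E + S) - 3 = -3 + E + S)
y(L, V) = -3 + L**2 (y(L, V) = L**2 - 3 = -3 + L**2)
f(R) = -5 + (6 + R)/(2*(1 + R)) (f(R) = -5 + ((R + 6)/(1 + R))/2 = -5 + ((6 + R)/(1 + R))/2 = -5 + (6 + R)/(2*(1 + R)))
f(y(d(-2, 5), 0))*27611 = ((-4 - 9*(-3 + (-3 + 5 - 2)**2))/(2*(1 + (-3 + (-3 + 5 - 2)**2))))*27611 = ((-4 - 9*(-3 + 0**2))/(2*(1 + (-3 + 0**2))))*27611 = ((-4 - 9*(-3 + 0))/(2*(1 + (-3 + 0))))*27611 = ((-4 - 9*(-3))/(2*(1 - 3)))*27611 = ((1/2)*(-4 + 27)/(-2))*27611 = ((1/2)*(-1/2)*23)*27611 = -23/4*27611 = -635053/4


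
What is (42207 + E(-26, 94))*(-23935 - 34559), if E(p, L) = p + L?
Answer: -2472833850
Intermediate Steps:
E(p, L) = L + p
(42207 + E(-26, 94))*(-23935 - 34559) = (42207 + (94 - 26))*(-23935 - 34559) = (42207 + 68)*(-58494) = 42275*(-58494) = -2472833850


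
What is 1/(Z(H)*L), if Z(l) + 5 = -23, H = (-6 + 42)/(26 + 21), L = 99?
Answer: -1/2772 ≈ -0.00036075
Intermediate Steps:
H = 36/47 ≈ 0.76596
Z(l) = -28 (Z(l) = -5 - 23 = -28)
1/(Z(H)*L) = 1/(-28*99) = 1/(-2772) = -1/2772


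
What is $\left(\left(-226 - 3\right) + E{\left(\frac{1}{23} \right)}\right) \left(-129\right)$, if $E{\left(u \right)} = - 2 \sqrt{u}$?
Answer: $29541 + \frac{258 \sqrt{23}}{23} \approx 29595.0$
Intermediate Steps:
$\left(\left(-226 - 3\right) + E{\left(\frac{1}{23} \right)}\right) \left(-129\right) = \left(\left(-226 - 3\right) - 2 \sqrt{\frac{1}{23}}\right) \left(-129\right) = \left(-229 - \frac{2}{\sqrt{23}}\right) \left(-129\right) = \left(-229 - 2 \frac{\sqrt{23}}{23}\right) \left(-129\right) = \left(-229 - \frac{2 \sqrt{23}}{23}\right) \left(-129\right) = 29541 + \frac{258 \sqrt{23}}{23}$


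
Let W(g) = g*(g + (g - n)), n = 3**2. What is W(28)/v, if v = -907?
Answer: -1316/907 ≈ -1.4509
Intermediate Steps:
n = 9
W(g) = g*(-9 + 2*g) (W(g) = g*(g + (g - 1*9)) = g*(g + (g - 9)) = g*(g + (-9 + g)) = g*(-9 + 2*g))
W(28)/v = (28*(-9 + 2*28))/(-907) = (28*(-9 + 56))*(-1/907) = (28*47)*(-1/907) = 1316*(-1/907) = -1316/907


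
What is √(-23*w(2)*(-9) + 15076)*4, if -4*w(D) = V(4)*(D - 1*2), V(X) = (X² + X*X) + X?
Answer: 8*√3769 ≈ 491.14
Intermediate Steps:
V(X) = X + 2*X² (V(X) = (X² + X²) + X = 2*X² + X = X + 2*X²)
w(D) = 18 - 9*D (w(D) = -4*(1 + 2*4)*(D - 1*2)/4 = -4*(1 + 8)*(D - 2)/4 = -4*9*(-2 + D)/4 = -9*(-2 + D) = -(-72 + 36*D)/4 = 18 - 9*D)
√(-23*w(2)*(-9) + 15076)*4 = √(-23*(18 - 9*2)*(-9) + 15076)*4 = √(-23*(18 - 18)*(-9) + 15076)*4 = √(-23*0*(-9) + 15076)*4 = √(0*(-9) + 15076)*4 = √(0 + 15076)*4 = √15076*4 = (2*√3769)*4 = 8*√3769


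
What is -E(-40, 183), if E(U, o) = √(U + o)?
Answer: -√143 ≈ -11.958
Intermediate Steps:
-E(-40, 183) = -√(-40 + 183) = -√143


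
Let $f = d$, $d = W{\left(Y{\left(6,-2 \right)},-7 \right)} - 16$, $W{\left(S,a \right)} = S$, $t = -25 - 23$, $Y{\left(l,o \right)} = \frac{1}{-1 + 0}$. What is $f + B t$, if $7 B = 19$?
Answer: $- \frac{1031}{7} \approx -147.29$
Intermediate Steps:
$Y{\left(l,o \right)} = -1$ ($Y{\left(l,o \right)} = \frac{1}{-1} = -1$)
$t = -48$ ($t = -25 - 23 = -48$)
$d = -17$ ($d = -1 - 16 = -17$)
$f = -17$
$B = \frac{19}{7}$ ($B = \frac{1}{7} \cdot 19 = \frac{19}{7} \approx 2.7143$)
$f + B t = -17 + \frac{19}{7} \left(-48\right) = -17 - \frac{912}{7} = - \frac{1031}{7}$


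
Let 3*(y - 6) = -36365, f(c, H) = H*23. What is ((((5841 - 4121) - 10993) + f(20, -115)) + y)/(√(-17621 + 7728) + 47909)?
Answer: -3454286809/6885846522 + 72101*I*√9893/6885846522 ≈ -0.50165 + 0.0010415*I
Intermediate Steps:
f(c, H) = 23*H
y = -36347/3 (y = 6 + (⅓)*(-36365) = 6 - 36365/3 = -36347/3 ≈ -12116.)
((((5841 - 4121) - 10993) + f(20, -115)) + y)/(√(-17621 + 7728) + 47909) = ((((5841 - 4121) - 10993) + 23*(-115)) - 36347/3)/(√(-17621 + 7728) + 47909) = (((1720 - 10993) - 2645) - 36347/3)/(√(-9893) + 47909) = ((-9273 - 2645) - 36347/3)/(I*√9893 + 47909) = (-11918 - 36347/3)/(47909 + I*√9893) = -72101/(3*(47909 + I*√9893))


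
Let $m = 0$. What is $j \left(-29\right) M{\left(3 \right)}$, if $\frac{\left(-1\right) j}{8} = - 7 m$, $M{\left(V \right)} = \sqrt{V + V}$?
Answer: $0$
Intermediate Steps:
$M{\left(V \right)} = \sqrt{2} \sqrt{V}$ ($M{\left(V \right)} = \sqrt{2 V} = \sqrt{2} \sqrt{V}$)
$j = 0$ ($j = - 8 \left(\left(-7\right) 0\right) = \left(-8\right) 0 = 0$)
$j \left(-29\right) M{\left(3 \right)} = 0 \left(-29\right) \sqrt{2} \sqrt{3} = 0 \sqrt{6} = 0$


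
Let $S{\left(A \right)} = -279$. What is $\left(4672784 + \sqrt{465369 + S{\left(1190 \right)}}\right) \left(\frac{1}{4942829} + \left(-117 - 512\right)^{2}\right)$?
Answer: $\frac{9138030076071857760}{4942829} + \frac{1955585808390 \sqrt{465090}}{4942829} \approx 1.849 \cdot 10^{12}$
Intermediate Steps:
$\left(4672784 + \sqrt{465369 + S{\left(1190 \right)}}\right) \left(\frac{1}{4942829} + \left(-117 - 512\right)^{2}\right) = \left(4672784 + \sqrt{465369 - 279}\right) \left(\frac{1}{4942829} + \left(-117 - 512\right)^{2}\right) = \left(4672784 + \sqrt{465090}\right) \left(\frac{1}{4942829} + \left(-629\right)^{2}\right) = \left(4672784 + \sqrt{465090}\right) \left(\frac{1}{4942829} + 395641\right) = \left(4672784 + \sqrt{465090}\right) \frac{1955585808390}{4942829} = \frac{9138030076071857760}{4942829} + \frac{1955585808390 \sqrt{465090}}{4942829}$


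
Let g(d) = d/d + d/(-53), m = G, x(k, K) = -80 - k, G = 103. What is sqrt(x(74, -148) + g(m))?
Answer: 2*I*sqrt(108809)/53 ≈ 12.448*I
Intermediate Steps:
m = 103
g(d) = 1 - d/53 (g(d) = 1 + d*(-1/53) = 1 - d/53)
sqrt(x(74, -148) + g(m)) = sqrt((-80 - 1*74) + (1 - 1/53*103)) = sqrt((-80 - 74) + (1 - 103/53)) = sqrt(-154 - 50/53) = sqrt(-8212/53) = 2*I*sqrt(108809)/53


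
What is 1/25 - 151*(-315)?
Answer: 1189126/25 ≈ 47565.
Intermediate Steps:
1/25 - 151*(-315) = 1/25 + 47565 = 1189126/25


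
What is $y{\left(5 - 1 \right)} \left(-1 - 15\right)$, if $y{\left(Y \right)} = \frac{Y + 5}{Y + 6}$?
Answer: $- \frac{72}{5} \approx -14.4$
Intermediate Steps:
$y{\left(Y \right)} = \frac{5 + Y}{6 + Y}$
$y{\left(5 - 1 \right)} \left(-1 - 15\right) = \frac{5 + \left(5 - 1\right)}{6 + \left(5 - 1\right)} \left(-1 - 15\right) = \frac{5 + \left(5 - 1\right)}{6 + \left(5 - 1\right)} \left(-16\right) = \frac{5 + 4}{6 + 4} \left(-16\right) = \frac{1}{10} \cdot 9 \left(-16\right) = \frac{9}{10} \left(-16\right) = - \frac{72}{5}$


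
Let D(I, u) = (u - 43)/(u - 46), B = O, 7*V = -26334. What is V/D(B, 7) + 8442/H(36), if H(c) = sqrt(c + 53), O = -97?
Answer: -8151/2 + 8442*sqrt(89)/89 ≈ -3180.6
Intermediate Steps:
V = -3762 (V = (1/7)*(-26334) = -3762)
B = -97
H(c) = sqrt(53 + c)
D(I, u) = (-43 + u)/(-46 + u)
V/D(B, 7) + 8442/H(36) = -3762*(-46 + 7)/(-43 + 7) + 8442/(sqrt(53 + 36)) = -3762/(-36/(-39)) + 8442/(sqrt(89)) = -3762/((-1/39*(-36))) + 8442*(sqrt(89)/89) = -3762/12/13 + 8442*sqrt(89)/89 = -3762*13/12 + 8442*sqrt(89)/89 = -8151/2 + 8442*sqrt(89)/89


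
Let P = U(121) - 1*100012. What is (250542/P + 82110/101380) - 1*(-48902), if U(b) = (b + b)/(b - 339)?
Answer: 174335403024289/3565118942 ≈ 48900.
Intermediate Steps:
U(b) = 2*b/(-339 + b) (U(b) = (2*b)/(-339 + b) = 2*b/(-339 + b))
P = -10901429/109 (P = 2*121/(-339 + 121) - 1*100012 = 2*121/(-218) - 100012 = 2*121*(-1/218) - 100012 = -121/109 - 100012 = -10901429/109 ≈ -1.0001e+5)
(250542/P + 82110/101380) - 1*(-48902) = (250542/(-10901429/109) + 82110/101380) - 1*(-48902) = (250542*(-109/10901429) + 82110*(1/101380)) + 48902 = (-880938/351659 + 8211/10138) + 48902 = -6043477395/3565118942 + 48902 = 174335403024289/3565118942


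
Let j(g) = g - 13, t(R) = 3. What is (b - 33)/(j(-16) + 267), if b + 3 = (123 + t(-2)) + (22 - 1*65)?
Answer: 47/238 ≈ 0.19748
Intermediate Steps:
j(g) = -13 + g
b = 80 (b = -3 + ((123 + 3) + (22 - 1*65)) = -3 + (126 + (22 - 65)) = -3 + (126 - 43) = -3 + 83 = 80)
(b - 33)/(j(-16) + 267) = (80 - 33)/((-13 - 16) + 267) = 47/(-29 + 267) = 47/238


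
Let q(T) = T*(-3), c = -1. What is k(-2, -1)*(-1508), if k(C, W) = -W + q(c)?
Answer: -6032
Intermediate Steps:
q(T) = -3*T
k(C, W) = 3 - W (k(C, W) = -W - 3*(-1) = -W + 3 = 3 - W)
k(-2, -1)*(-1508) = (3 - 1*(-1))*(-1508) = (3 + 1)*(-1508) = 4*(-1508) = -6032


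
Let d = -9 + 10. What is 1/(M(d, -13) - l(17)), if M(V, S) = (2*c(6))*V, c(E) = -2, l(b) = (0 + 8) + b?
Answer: -1/29 ≈ -0.034483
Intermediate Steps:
l(b) = 8 + b
d = 1
M(V, S) = -4*V (M(V, S) = (2*(-2))*V = -4*V)
1/(M(d, -13) - l(17)) = 1/(-4*1 - (8 + 17)) = 1/(-4 - 1*25) = 1/(-4 - 25) = 1/(-29) = -1/29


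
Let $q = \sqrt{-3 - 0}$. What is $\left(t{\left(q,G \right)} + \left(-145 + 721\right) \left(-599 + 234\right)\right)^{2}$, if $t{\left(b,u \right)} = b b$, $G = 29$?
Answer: $44202119049$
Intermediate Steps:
$q = i \sqrt{3}$ ($q = \sqrt{-3 + \left(-6 + 6\right)} = \sqrt{-3 + 0} = \sqrt{-3} = i \sqrt{3} \approx 1.732 i$)
$t{\left(b,u \right)} = b^{2}$
$\left(t{\left(q,G \right)} + \left(-145 + 721\right) \left(-599 + 234\right)\right)^{2} = \left(\left(i \sqrt{3}\right)^{2} + \left(-145 + 721\right) \left(-599 + 234\right)\right)^{2} = \left(-3 + 576 \left(-365\right)\right)^{2} = \left(-3 - 210240\right)^{2} = \left(-210243\right)^{2} = 44202119049$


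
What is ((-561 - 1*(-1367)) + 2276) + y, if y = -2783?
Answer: 299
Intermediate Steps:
((-561 - 1*(-1367)) + 2276) + y = ((-561 - 1*(-1367)) + 2276) - 2783 = ((-561 + 1367) + 2276) - 2783 = (806 + 2276) - 2783 = 3082 - 2783 = 299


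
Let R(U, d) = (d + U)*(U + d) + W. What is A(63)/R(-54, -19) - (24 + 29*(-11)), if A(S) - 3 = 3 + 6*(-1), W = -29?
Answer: 295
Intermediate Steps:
A(S) = 0 (A(S) = 3 + (3 + 6*(-1)) = 3 + (3 - 6) = 3 - 3 = 0)
R(U, d) = -29 + (U + d)**2 (R(U, d) = (d + U)*(U + d) - 29 = (U + d)*(U + d) - 29 = (U + d)**2 - 29 = -29 + (U + d)**2)
A(63)/R(-54, -19) - (24 + 29*(-11)) = 0/(-29 + (-54 - 19)**2) - (24 + 29*(-11)) = 0/(-29 + (-73)**2) - (24 - 319) = 0/(-29 + 5329) - 1*(-295) = 0/5300 + 295 = 0*(1/5300) + 295 = 0 + 295 = 295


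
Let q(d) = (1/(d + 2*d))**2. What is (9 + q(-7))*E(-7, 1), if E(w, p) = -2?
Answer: -7940/441 ≈ -18.005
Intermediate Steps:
q(d) = 1/(9*d**2) (q(d) = (1/(3*d))**2 = 1/(9*d**2))
(9 + q(-7))*E(-7, 1) = (9 + (1/9)/(-7)**2)*(-2) = (9 + (1/9)*(1/49))*(-2) = (9 + 1/441)*(-2) = (3970/441)*(-2) = -7940/441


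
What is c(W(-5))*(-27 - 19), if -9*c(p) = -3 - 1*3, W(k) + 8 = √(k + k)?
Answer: -92/3 ≈ -30.667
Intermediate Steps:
W(k) = -8 + √2*√k (W(k) = -8 + √(k + k) = -8 + √(2*k) = -8 + √2*√k)
c(p) = ⅔ (c(p) = -(-3 - 1*3)/9 = -(-3 - 3)/9 = -⅑*(-6) = ⅔)
c(W(-5))*(-27 - 19) = 2*(-27 - 19)/3 = (⅔)*(-46) = -92/3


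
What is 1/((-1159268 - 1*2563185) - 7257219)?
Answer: -1/10979672 ≈ -9.1077e-8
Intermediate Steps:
1/((-1159268 - 1*2563185) - 7257219) = 1/((-1159268 - 2563185) - 7257219) = 1/(-3722453 - 7257219) = 1/(-10979672) = -1/10979672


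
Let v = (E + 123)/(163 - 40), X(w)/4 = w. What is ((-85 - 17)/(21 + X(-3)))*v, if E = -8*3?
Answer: -374/41 ≈ -9.1219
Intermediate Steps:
E = -24
X(w) = 4*w
v = 33/41 (v = (-24 + 123)/(163 - 40) = 99/123 = 99*(1/123) = 33/41 ≈ 0.80488)
((-85 - 17)/(21 + X(-3)))*v = ((-85 - 17)/(21 + 4*(-3)))*(33/41) = -102/(21 - 12)*(33/41) = -102/9*(33/41) = -102*⅑*(33/41) = -34/3*33/41 = -374/41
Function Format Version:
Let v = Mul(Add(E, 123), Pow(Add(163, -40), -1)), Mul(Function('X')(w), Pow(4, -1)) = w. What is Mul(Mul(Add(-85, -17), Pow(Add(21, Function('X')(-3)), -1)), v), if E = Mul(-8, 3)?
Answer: Rational(-374, 41) ≈ -9.1219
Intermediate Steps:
E = -24
Function('X')(w) = Mul(4, w)
v = Rational(33, 41) (v = Mul(Add(-24, 123), Pow(Add(163, -40), -1)) = Mul(99, Pow(123, -1)) = Mul(99, Rational(1, 123)) = Rational(33, 41) ≈ 0.80488)
Mul(Mul(Add(-85, -17), Pow(Add(21, Function('X')(-3)), -1)), v) = Mul(Mul(Add(-85, -17), Pow(Add(21, Mul(4, -3)), -1)), Rational(33, 41)) = Mul(Mul(-102, Pow(Add(21, -12), -1)), Rational(33, 41)) = Mul(Mul(-102, Pow(9, -1)), Rational(33, 41)) = Mul(Mul(-102, Rational(1, 9)), Rational(33, 41)) = Mul(Rational(-34, 3), Rational(33, 41)) = Rational(-374, 41)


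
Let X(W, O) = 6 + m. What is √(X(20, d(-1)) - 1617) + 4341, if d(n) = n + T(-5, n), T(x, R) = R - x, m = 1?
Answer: 4341 + I*√1610 ≈ 4341.0 + 40.125*I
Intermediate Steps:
d(n) = 5 + 2*n (d(n) = n + (n - 1*(-5)) = n + (n + 5) = n + (5 + n) = 5 + 2*n)
X(W, O) = 7 (X(W, O) = 6 + 1 = 7)
√(X(20, d(-1)) - 1617) + 4341 = √(7 - 1617) + 4341 = √(-1610) + 4341 = I*√1610 + 4341 = 4341 + I*√1610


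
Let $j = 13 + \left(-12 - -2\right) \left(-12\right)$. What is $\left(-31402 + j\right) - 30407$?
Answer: $-61676$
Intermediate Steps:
$j = 133$ ($j = 13 + \left(-12 + 2\right) \left(-12\right) = 13 - -120 = 13 + 120 = 133$)
$\left(-31402 + j\right) - 30407 = \left(-31402 + 133\right) - 30407 = -31269 - 30407 = -61676$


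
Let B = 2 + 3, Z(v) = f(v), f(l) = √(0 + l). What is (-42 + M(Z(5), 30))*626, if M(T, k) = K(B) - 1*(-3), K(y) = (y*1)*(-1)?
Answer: -27544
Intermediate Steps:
f(l) = √l
Z(v) = √v
B = 5
K(y) = -y (K(y) = y*(-1) = -y)
M(T, k) = -2 (M(T, k) = -1*5 - 1*(-3) = -5 + 3 = -2)
(-42 + M(Z(5), 30))*626 = (-42 - 2)*626 = -44*626 = -27544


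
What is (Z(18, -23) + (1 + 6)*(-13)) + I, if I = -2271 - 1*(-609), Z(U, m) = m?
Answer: -1776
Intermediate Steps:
I = -1662 (I = -2271 + 609 = -1662)
(Z(18, -23) + (1 + 6)*(-13)) + I = (-23 + (1 + 6)*(-13)) - 1662 = (-23 + 7*(-13)) - 1662 = (-23 - 91) - 1662 = -114 - 1662 = -1776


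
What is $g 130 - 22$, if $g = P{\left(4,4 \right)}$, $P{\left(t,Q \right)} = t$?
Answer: $498$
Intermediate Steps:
$g = 4$
$g 130 - 22 = 4 \cdot 130 - 22 = 520 - 22 = 498$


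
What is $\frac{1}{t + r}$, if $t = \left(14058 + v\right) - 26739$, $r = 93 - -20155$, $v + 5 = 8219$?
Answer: $\frac{1}{15781} \approx 6.3367 \cdot 10^{-5}$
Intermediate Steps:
$v = 8214$ ($v = -5 + 8219 = 8214$)
$r = 20248$ ($r = 93 + 20155 = 20248$)
$t = -4467$ ($t = \left(14058 + 8214\right) - 26739 = 22272 - 26739 = -4467$)
$\frac{1}{t + r} = \frac{1}{-4467 + 20248} = \frac{1}{15781}$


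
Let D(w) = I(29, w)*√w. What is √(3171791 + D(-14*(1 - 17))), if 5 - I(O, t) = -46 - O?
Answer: √(3171791 + 320*√14) ≈ 1781.3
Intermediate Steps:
I(O, t) = 51 + O (I(O, t) = 5 - (-46 - O) = 5 + (46 + O) = 51 + O)
D(w) = 80*√w (D(w) = (51 + 29)*√w = 80*√w)
√(3171791 + D(-14*(1 - 17))) = √(3171791 + 80*√(-14*(1 - 17))) = √(3171791 + 80*√(-14*(-16))) = √(3171791 + 80*√224) = √(3171791 + 80*(4*√14)) = √(3171791 + 320*√14)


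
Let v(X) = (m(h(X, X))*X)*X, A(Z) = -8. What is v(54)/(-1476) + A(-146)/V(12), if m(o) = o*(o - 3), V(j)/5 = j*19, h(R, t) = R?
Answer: -63576172/11685 ≈ -5440.8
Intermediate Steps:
V(j) = 95*j (V(j) = 5*(j*19) = 5*(19*j) = 95*j)
m(o) = o*(-3 + o)
v(X) = X³*(-3 + X) (v(X) = ((X*(-3 + X))*X)*X = (X²*(-3 + X))*X = X³*(-3 + X))
v(54)/(-1476) + A(-146)/V(12) = (54³*(-3 + 54))/(-1476) - 8/(95*12) = (157464*51)*(-1/1476) - 8/1140 = 8030664*(-1/1476) - 8*1/1140 = -223074/41 - 2/285 = -63576172/11685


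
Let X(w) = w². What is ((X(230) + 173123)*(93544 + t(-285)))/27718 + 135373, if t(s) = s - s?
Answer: 12447682163/13859 ≈ 8.9817e+5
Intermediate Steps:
t(s) = 0
((X(230) + 173123)*(93544 + t(-285)))/27718 + 135373 = ((230² + 173123)*(93544 + 0))/27718 + 135373 = ((52900 + 173123)*93544)*(1/27718) + 135373 = (226023*93544)*(1/27718) + 135373 = 21143095512*(1/27718) + 135373 = 10571547756/13859 + 135373 = 12447682163/13859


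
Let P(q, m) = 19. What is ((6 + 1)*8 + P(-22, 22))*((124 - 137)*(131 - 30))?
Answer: -98475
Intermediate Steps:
((6 + 1)*8 + P(-22, 22))*((124 - 137)*(131 - 30)) = ((6 + 1)*8 + 19)*((124 - 137)*(131 - 30)) = (7*8 + 19)*(-13*101) = (56 + 19)*(-1313) = 75*(-1313) = -98475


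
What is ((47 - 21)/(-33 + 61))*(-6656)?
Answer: -43264/7 ≈ -6180.6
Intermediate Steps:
((47 - 21)/(-33 + 61))*(-6656) = (26/28)*(-6656) = (26*(1/28))*(-6656) = (13/14)*(-6656) = -43264/7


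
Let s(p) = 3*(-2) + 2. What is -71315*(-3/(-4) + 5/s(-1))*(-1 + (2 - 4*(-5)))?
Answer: 1497615/2 ≈ 7.4881e+5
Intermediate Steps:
s(p) = -4 (s(p) = -6 + 2 = -4)
-71315*(-3/(-4) + 5/s(-1))*(-1 + (2 - 4*(-5))) = -71315*(-3/(-4) + 5/(-4))*(-1 + (2 - 4*(-5))) = -71315*(-3*(-1/4) + 5*(-1/4))*(-1 + (2 + 20)) = -71315*(3/4 - 5/4)*(-1 + 22) = -(-71315)*21/2 = -71315*(-21/2) = 1497615/2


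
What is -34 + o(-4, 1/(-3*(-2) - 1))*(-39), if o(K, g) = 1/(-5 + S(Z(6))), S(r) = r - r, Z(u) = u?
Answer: -131/5 ≈ -26.200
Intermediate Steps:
S(r) = 0
o(K, g) = -⅕ (o(K, g) = 1/(-5 + 0) = 1/(-5) = -⅕)
-34 + o(-4, 1/(-3*(-2) - 1))*(-39) = -34 - ⅕*(-39) = -34 + 39/5 = -131/5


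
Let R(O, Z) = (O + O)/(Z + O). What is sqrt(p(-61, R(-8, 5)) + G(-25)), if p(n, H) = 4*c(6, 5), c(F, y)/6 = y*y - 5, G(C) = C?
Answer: sqrt(455) ≈ 21.331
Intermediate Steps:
c(F, y) = -30 + 6*y**2 (c(F, y) = 6*(y*y - 5) = 6*(y**2 - 5) = 6*(-5 + y**2) = -30 + 6*y**2)
R(O, Z) = 2*O/(O + Z) (R(O, Z) = (2*O)/(O + Z) = 2*O/(O + Z))
p(n, H) = 480 (p(n, H) = 4*(-30 + 6*5**2) = 4*(-30 + 6*25) = 4*(-30 + 150) = 4*120 = 480)
sqrt(p(-61, R(-8, 5)) + G(-25)) = sqrt(480 - 25) = sqrt(455)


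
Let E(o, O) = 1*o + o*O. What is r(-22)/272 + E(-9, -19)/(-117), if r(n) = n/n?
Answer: -4883/3536 ≈ -1.3809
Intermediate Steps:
r(n) = 1
E(o, O) = o + O*o
r(-22)/272 + E(-9, -19)/(-117) = 1/272 - 9*(1 - 19)/(-117) = 1*(1/272) - 9*(-18)*(-1/117) = 1/272 + 162*(-1/117) = 1/272 - 18/13 = -4883/3536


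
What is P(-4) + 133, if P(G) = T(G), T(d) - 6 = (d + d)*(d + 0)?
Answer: 171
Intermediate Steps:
T(d) = 6 + 2*d² (T(d) = 6 + (d + d)*(d + 0) = 6 + (2*d)*d = 6 + 2*d²)
P(G) = 6 + 2*G²
P(-4) + 133 = (6 + 2*(-4)²) + 133 = (6 + 2*16) + 133 = (6 + 32) + 133 = 38 + 133 = 171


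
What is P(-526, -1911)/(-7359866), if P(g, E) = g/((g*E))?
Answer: 1/14064703926 ≈ 7.1100e-11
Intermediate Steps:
P(g, E) = 1/E (P(g, E) = g/((E*g)) = g*(1/(E*g)) = 1/E)
P(-526, -1911)/(-7359866) = 1/(-1911*(-7359866)) = -1/1911*(-1/7359866) = 1/14064703926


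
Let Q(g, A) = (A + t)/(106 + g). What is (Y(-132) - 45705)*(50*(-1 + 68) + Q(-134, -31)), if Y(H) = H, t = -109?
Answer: -153783135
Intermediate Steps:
Q(g, A) = (-109 + A)/(106 + g) (Q(g, A) = (A - 109)/(106 + g) = (-109 + A)/(106 + g))
(Y(-132) - 45705)*(50*(-1 + 68) + Q(-134, -31)) = (-132 - 45705)*(50*(-1 + 68) + (-109 - 31)/(106 - 134)) = -45837*(50*67 - 140/(-28)) = -45837*(3350 - 1/28*(-140)) = -45837*(3350 + 5) = -45837*3355 = -153783135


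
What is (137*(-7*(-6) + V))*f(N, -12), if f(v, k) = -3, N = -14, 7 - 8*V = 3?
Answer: -34935/2 ≈ -17468.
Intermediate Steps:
V = ½ (V = 7/8 - ⅛*3 = 7/8 - 3/8 = ½ ≈ 0.50000)
(137*(-7*(-6) + V))*f(N, -12) = (137*(-7*(-6) + ½))*(-3) = (137*(42 + ½))*(-3) = (137*(85/2))*(-3) = (11645/2)*(-3) = -34935/2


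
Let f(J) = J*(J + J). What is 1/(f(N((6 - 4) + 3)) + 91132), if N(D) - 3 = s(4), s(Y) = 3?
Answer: 1/91204 ≈ 1.0964e-5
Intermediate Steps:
N(D) = 6 (N(D) = 3 + 3 = 6)
f(J) = 2*J² (f(J) = J*(2*J) = 2*J²)
1/(f(N((6 - 4) + 3)) + 91132) = 1/(2*6² + 91132) = 1/(2*36 + 91132) = 1/(72 + 91132) = 1/91204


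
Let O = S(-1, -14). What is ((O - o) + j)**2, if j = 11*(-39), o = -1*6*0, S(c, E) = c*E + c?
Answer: 173056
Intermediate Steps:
S(c, E) = c + E*c (S(c, E) = E*c + c = c + E*c)
o = 0 (o = -6*0 = 0)
O = 13 (O = -(1 - 14) = -1*(-13) = 13)
j = -429
((O - o) + j)**2 = ((13 - 1*0) - 429)**2 = ((13 + 0) - 429)**2 = (13 - 429)**2 = (-416)**2 = 173056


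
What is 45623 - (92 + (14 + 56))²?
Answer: 19379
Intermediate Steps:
45623 - (92 + (14 + 56))² = 45623 - (92 + 70)² = 45623 - 1*162² = 45623 - 1*26244 = 45623 - 26244 = 19379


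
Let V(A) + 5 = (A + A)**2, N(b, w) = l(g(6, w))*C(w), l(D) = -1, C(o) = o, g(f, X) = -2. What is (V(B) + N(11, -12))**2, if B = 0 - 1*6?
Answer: 22801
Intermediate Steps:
B = -6 (B = 0 - 6 = -6)
N(b, w) = -w
V(A) = -5 + 4*A**2 (V(A) = -5 + (A + A)**2 = -5 + (2*A)**2 = -5 + 4*A**2)
(V(B) + N(11, -12))**2 = ((-5 + 4*(-6)**2) - 1*(-12))**2 = ((-5 + 4*36) + 12)**2 = ((-5 + 144) + 12)**2 = (139 + 12)**2 = 151**2 = 22801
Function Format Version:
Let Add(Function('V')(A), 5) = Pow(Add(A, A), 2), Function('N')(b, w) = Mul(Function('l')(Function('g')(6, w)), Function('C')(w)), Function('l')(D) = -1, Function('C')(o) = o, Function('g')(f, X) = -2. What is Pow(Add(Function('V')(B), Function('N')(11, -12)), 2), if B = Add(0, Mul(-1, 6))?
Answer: 22801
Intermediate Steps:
B = -6 (B = Add(0, -6) = -6)
Function('N')(b, w) = Mul(-1, w)
Function('V')(A) = Add(-5, Mul(4, Pow(A, 2))) (Function('V')(A) = Add(-5, Pow(Add(A, A), 2)) = Add(-5, Pow(Mul(2, A), 2)) = Add(-5, Mul(4, Pow(A, 2))))
Pow(Add(Function('V')(B), Function('N')(11, -12)), 2) = Pow(Add(Add(-5, Mul(4, Pow(-6, 2))), Mul(-1, -12)), 2) = Pow(Add(Add(-5, Mul(4, 36)), 12), 2) = Pow(Add(Add(-5, 144), 12), 2) = Pow(Add(139, 12), 2) = Pow(151, 2) = 22801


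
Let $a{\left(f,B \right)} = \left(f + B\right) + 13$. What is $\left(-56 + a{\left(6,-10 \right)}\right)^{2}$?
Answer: $2209$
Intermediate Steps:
$a{\left(f,B \right)} = 13 + B + f$ ($a{\left(f,B \right)} = \left(B + f\right) + 13 = 13 + B + f$)
$\left(-56 + a{\left(6,-10 \right)}\right)^{2} = \left(-56 + \left(13 - 10 + 6\right)\right)^{2} = \left(-56 + 9\right)^{2} = \left(-47\right)^{2} = 2209$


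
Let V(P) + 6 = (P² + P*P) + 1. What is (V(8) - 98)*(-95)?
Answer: -2375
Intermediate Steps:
V(P) = -5 + 2*P² (V(P) = -6 + ((P² + P*P) + 1) = -6 + ((P² + P²) + 1) = -6 + (2*P² + 1) = -6 + (1 + 2*P²) = -5 + 2*P²)
(V(8) - 98)*(-95) = ((-5 + 2*8²) - 98)*(-95) = ((-5 + 2*64) - 98)*(-95) = ((-5 + 128) - 98)*(-95) = (123 - 98)*(-95) = 25*(-95) = -2375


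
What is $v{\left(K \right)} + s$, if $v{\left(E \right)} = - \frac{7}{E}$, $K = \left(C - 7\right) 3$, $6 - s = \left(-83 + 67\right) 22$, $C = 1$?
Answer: $\frac{6451}{18} \approx 358.39$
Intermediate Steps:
$s = 358$ ($s = 6 - \left(-83 + 67\right) 22 = 6 - \left(-16\right) 22 = 6 - -352 = 6 + 352 = 358$)
$K = -18$ ($K = \left(1 - 7\right) 3 = \left(-6\right) 3 = -18$)
$v{\left(K \right)} + s = - \frac{7}{-18} + 358 = \left(-7\right) \left(- \frac{1}{18}\right) + 358 = \frac{7}{18} + 358 = \frac{6451}{18}$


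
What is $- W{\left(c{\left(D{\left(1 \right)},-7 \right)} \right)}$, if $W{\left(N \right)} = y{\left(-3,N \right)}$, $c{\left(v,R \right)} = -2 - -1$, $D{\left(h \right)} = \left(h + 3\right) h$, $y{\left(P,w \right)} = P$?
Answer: $3$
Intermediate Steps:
$D{\left(h \right)} = h \left(3 + h\right)$ ($D{\left(h \right)} = \left(3 + h\right) h = h \left(3 + h\right)$)
$c{\left(v,R \right)} = -1$ ($c{\left(v,R \right)} = -2 + 1 = -1$)
$W{\left(N \right)} = -3$
$- W{\left(c{\left(D{\left(1 \right)},-7 \right)} \right)} = \left(-1\right) \left(-3\right) = 3$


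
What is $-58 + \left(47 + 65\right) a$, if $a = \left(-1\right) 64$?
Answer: $-7226$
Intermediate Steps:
$a = -64$
$-58 + \left(47 + 65\right) a = -58 + \left(47 + 65\right) \left(-64\right) = -58 + 112 \left(-64\right) = -58 - 7168 = -7226$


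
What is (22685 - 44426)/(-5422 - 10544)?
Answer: 7247/5322 ≈ 1.3617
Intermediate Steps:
(22685 - 44426)/(-5422 - 10544) = -21741/(-15966) = -21741*(-1/15966) = 7247/5322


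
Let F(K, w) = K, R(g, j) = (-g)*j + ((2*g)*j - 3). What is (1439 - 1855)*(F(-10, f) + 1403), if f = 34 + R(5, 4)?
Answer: -579488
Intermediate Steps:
R(g, j) = -3 + g*j (R(g, j) = -g*j + (2*g*j - 3) = -g*j + (-3 + 2*g*j) = -3 + g*j)
f = 51 (f = 34 + (-3 + 5*4) = 34 + (-3 + 20) = 34 + 17 = 51)
(1439 - 1855)*(F(-10, f) + 1403) = (1439 - 1855)*(-10 + 1403) = -416*1393 = -579488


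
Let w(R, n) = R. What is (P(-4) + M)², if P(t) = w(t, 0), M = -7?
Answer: 121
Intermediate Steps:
P(t) = t
(P(-4) + M)² = (-4 - 7)² = (-11)² = 121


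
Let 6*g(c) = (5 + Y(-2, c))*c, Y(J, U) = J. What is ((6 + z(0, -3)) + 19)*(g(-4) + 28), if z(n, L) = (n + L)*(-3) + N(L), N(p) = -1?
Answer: 858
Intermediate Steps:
z(n, L) = -1 - 3*L - 3*n (z(n, L) = (n + L)*(-3) - 1 = (L + n)*(-3) - 1 = (-3*L - 3*n) - 1 = -1 - 3*L - 3*n)
g(c) = c/2 (g(c) = ((5 - 2)*c)/6 = (3*c)/6 = c/2)
((6 + z(0, -3)) + 19)*(g(-4) + 28) = ((6 + (-1 - 3*(-3) - 3*0)) + 19)*((½)*(-4) + 28) = ((6 + (-1 + 9 + 0)) + 19)*(-2 + 28) = ((6 + 8) + 19)*26 = (14 + 19)*26 = 33*26 = 858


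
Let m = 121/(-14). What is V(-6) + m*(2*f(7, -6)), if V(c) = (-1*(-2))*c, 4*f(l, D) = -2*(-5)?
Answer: -773/14 ≈ -55.214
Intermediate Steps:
f(l, D) = 5/2 (f(l, D) = (-2*(-5))/4 = (1/4)*10 = 5/2)
m = -121/14 (m = 121*(-1/14) = -121/14 ≈ -8.6429)
V(c) = 2*c
V(-6) + m*(2*f(7, -6)) = 2*(-6) - 121*5/(7*2) = -12 - 121/14*5 = -12 - 605/14 = -773/14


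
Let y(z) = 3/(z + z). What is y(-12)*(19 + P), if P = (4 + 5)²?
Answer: -25/2 ≈ -12.500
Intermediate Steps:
y(z) = 3/(2*z)
P = 81 (P = 9² = 81)
y(-12)*(19 + P) = ((3/2)/(-12))*(19 + 81) = ((3/2)*(-1/12))*100 = -⅛*100 = -25/2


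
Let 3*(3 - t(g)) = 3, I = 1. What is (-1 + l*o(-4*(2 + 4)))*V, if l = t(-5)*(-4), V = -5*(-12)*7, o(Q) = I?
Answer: -3780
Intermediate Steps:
o(Q) = 1
t(g) = 2 (t(g) = 3 - ⅓*3 = 3 - 1 = 2)
V = 420 (V = 60*7 = 420)
l = -8 (l = 2*(-4) = -8)
(-1 + l*o(-4*(2 + 4)))*V = (-1 - 8*1)*420 = (-1 - 8)*420 = -9*420 = -3780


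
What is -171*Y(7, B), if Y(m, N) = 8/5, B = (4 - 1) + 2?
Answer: -1368/5 ≈ -273.60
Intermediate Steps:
B = 5 (B = 3 + 2 = 5)
Y(m, N) = 8/5 (Y(m, N) = 8*(1/5) = 8/5)
-171*Y(7, B) = -171*8/5 = -1368/5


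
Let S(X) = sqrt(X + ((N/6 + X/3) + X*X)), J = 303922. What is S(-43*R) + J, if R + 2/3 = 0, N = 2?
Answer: 303922 + sqrt(7743)/3 ≈ 3.0395e+5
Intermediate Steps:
R = -2/3 (R = -2/3 + 0 = -2/3 ≈ -0.66667)
S(X) = sqrt(1/3 + X**2 + 4*X/3) (S(X) = sqrt(X + ((2/6 + X/3) + X*X)) = sqrt(X + ((2*(1/6) + X*(1/3)) + X**2)) = sqrt(X + ((1/3 + X/3) + X**2)) = sqrt(X + (1/3 + X**2 + X/3)) = sqrt(1/3 + X**2 + 4*X/3))
S(-43*R) + J = sqrt(3 + 9*(-43*(-2/3))**2 + 12*(-43*(-2/3)))/3 + 303922 = sqrt(3 + 9*(86/3)**2 + 12*(86/3))/3 + 303922 = sqrt(3 + 9*(7396/9) + 344)/3 + 303922 = sqrt(3 + 7396 + 344)/3 + 303922 = sqrt(7743)/3 + 303922 = 303922 + sqrt(7743)/3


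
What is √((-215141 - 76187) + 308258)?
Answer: √16930 ≈ 130.12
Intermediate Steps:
√((-215141 - 76187) + 308258) = √(-291328 + 308258) = √16930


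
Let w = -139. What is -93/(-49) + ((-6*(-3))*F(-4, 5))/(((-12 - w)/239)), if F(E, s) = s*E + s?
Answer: -3150159/6223 ≈ -506.21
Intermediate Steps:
F(E, s) = s + E*s (F(E, s) = E*s + s = s + E*s)
-93/(-49) + ((-6*(-3))*F(-4, 5))/(((-12 - w)/239)) = -93/(-49) + ((-6*(-3))*(5*(1 - 4)))/(((-12 - 1*(-139))/239)) = -93*(-1/49) + (18*(5*(-3)))/(((-12 + 139)*(1/239))) = 93/49 + (18*(-15))/((127*(1/239))) = 93/49 - 270/127/239 = 93/49 - 270*239/127 = 93/49 - 64530/127 = -3150159/6223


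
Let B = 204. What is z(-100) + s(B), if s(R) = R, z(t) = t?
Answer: 104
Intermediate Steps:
z(-100) + s(B) = -100 + 204 = 104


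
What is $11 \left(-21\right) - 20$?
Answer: $-251$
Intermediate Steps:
$11 \left(-21\right) - 20 = -231 - 20 = -251$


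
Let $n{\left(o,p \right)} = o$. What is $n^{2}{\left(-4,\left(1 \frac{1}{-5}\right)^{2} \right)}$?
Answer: $16$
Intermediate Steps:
$n^{2}{\left(-4,\left(1 \frac{1}{-5}\right)^{2} \right)} = \left(-4\right)^{2} = 16$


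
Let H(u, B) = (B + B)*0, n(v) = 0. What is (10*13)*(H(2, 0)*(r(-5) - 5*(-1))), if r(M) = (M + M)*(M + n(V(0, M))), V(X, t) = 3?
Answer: 0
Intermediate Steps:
r(M) = 2*M² (r(M) = (M + M)*(M + 0) = (2*M)*M = 2*M²)
H(u, B) = 0 (H(u, B) = (2*B)*0 = 0)
(10*13)*(H(2, 0)*(r(-5) - 5*(-1))) = (10*13)*(0*(2*(-5)² - 5*(-1))) = 130*(0*(2*25 + 5)) = 130*(0*(50 + 5)) = 130*(0*55) = 130*0 = 0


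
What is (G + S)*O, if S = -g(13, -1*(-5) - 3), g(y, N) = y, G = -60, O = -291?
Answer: 21243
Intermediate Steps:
S = -13 (S = -1*13 = -13)
(G + S)*O = (-60 - 13)*(-291) = -73*(-291) = 21243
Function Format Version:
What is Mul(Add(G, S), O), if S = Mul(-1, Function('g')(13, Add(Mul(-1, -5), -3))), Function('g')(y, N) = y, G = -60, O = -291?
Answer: 21243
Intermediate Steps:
S = -13 (S = Mul(-1, 13) = -13)
Mul(Add(G, S), O) = Mul(Add(-60, -13), -291) = Mul(-73, -291) = 21243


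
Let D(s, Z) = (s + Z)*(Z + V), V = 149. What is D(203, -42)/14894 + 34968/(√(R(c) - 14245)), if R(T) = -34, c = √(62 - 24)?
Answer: 17227/14894 - 34968*I*√14279/14279 ≈ 1.1566 - 292.63*I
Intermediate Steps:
c = √38 ≈ 6.1644
D(s, Z) = (149 + Z)*(Z + s) (D(s, Z) = (s + Z)*(Z + 149) = (Z + s)*(149 + Z) = (149 + Z)*(Z + s))
D(203, -42)/14894 + 34968/(√(R(c) - 14245)) = ((-42)² + 149*(-42) + 149*203 - 42*203)/14894 + 34968/(√(-34 - 14245)) = (1764 - 6258 + 30247 - 8526)*(1/14894) + 34968/(√(-14279)) = 17227*(1/14894) + 34968/((I*√14279)) = 17227/14894 + 34968*(-I*√14279/14279) = 17227/14894 - 34968*I*√14279/14279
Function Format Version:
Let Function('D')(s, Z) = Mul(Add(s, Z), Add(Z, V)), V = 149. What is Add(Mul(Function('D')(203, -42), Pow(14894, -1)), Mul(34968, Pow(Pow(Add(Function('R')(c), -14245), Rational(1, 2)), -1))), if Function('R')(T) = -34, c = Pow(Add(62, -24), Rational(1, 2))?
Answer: Add(Rational(17227, 14894), Mul(Rational(-34968, 14279), I, Pow(14279, Rational(1, 2)))) ≈ Add(1.1566, Mul(-292.63, I))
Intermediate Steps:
c = Pow(38, Rational(1, 2)) ≈ 6.1644
Function('D')(s, Z) = Mul(Add(149, Z), Add(Z, s)) (Function('D')(s, Z) = Mul(Add(s, Z), Add(Z, 149)) = Mul(Add(Z, s), Add(149, Z)) = Mul(Add(149, Z), Add(Z, s)))
Add(Mul(Function('D')(203, -42), Pow(14894, -1)), Mul(34968, Pow(Pow(Add(Function('R')(c), -14245), Rational(1, 2)), -1))) = Add(Mul(Add(Pow(-42, 2), Mul(149, -42), Mul(149, 203), Mul(-42, 203)), Pow(14894, -1)), Mul(34968, Pow(Pow(Add(-34, -14245), Rational(1, 2)), -1))) = Add(Mul(Add(1764, -6258, 30247, -8526), Rational(1, 14894)), Mul(34968, Pow(Pow(-14279, Rational(1, 2)), -1))) = Add(Mul(17227, Rational(1, 14894)), Mul(34968, Pow(Mul(I, Pow(14279, Rational(1, 2))), -1))) = Add(Rational(17227, 14894), Mul(34968, Mul(Rational(-1, 14279), I, Pow(14279, Rational(1, 2))))) = Add(Rational(17227, 14894), Mul(Rational(-34968, 14279), I, Pow(14279, Rational(1, 2))))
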